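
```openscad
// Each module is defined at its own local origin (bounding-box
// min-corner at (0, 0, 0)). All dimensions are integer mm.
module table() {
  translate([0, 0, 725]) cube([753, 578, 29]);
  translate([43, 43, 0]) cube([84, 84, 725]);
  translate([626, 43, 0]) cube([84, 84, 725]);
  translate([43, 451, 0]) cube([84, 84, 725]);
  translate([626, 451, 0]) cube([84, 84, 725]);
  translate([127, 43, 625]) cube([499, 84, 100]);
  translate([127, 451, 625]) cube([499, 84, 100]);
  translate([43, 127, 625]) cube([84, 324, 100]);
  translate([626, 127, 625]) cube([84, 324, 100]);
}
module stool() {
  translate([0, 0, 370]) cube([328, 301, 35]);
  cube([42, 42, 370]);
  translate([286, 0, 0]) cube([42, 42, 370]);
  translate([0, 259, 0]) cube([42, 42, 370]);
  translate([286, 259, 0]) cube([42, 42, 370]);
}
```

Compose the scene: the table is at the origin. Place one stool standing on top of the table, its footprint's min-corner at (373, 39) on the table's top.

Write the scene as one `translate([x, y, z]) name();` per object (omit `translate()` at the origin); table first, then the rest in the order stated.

table();
translate([373, 39, 754]) stool();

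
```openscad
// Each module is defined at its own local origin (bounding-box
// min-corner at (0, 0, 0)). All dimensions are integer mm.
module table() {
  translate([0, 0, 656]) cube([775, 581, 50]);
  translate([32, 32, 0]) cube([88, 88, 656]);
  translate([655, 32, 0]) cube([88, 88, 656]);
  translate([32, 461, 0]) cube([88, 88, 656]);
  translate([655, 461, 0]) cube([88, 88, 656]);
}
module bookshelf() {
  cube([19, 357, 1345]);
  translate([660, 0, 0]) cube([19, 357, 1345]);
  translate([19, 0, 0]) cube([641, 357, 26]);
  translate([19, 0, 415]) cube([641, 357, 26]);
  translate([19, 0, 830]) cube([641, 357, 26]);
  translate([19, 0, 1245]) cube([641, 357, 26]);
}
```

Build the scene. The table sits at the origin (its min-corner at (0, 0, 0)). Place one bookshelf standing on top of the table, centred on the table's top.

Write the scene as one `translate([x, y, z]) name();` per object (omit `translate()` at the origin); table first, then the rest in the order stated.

table();
translate([48, 112, 706]) bookshelf();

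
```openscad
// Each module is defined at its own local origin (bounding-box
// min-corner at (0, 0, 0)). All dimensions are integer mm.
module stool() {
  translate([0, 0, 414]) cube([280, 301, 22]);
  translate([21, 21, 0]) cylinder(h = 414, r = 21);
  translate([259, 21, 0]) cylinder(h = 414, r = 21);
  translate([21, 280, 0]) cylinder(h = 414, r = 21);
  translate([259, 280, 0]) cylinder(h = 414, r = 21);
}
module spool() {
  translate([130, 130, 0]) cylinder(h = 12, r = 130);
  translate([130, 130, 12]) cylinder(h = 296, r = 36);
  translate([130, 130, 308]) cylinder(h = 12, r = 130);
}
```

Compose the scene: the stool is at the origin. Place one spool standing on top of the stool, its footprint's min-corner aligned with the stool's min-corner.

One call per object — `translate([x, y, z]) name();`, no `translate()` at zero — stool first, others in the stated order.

stool();
translate([0, 0, 436]) spool();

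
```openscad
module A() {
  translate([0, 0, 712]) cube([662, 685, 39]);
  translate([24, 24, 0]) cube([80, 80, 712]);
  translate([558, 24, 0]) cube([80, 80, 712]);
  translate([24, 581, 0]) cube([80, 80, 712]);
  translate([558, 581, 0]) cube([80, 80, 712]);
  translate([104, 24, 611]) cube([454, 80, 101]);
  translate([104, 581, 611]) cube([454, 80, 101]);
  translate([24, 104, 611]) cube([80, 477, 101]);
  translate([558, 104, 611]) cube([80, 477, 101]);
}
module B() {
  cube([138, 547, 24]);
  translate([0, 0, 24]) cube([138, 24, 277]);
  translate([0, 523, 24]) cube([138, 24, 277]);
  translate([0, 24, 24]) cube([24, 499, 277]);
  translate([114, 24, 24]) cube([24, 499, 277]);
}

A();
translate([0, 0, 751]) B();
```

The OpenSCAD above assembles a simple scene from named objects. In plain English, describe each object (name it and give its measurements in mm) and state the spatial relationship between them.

A is a table: top 662 mm (x) × 685 mm (y), 39 mm thick, upper face at z = 751 mm, on four 80×80 mm square legs, each inset 24 mm from the nearest pair of top edges, running from z = 0 to the bottom of the top. Four apron rails, 80 mm thick and 101 mm tall, run between adjacent legs with their top edges flush with the underside of the top and their outer faces flush with the legs' outer faces.

B is an open storage box with external size 138×547×301 mm and wall thickness 24 mm (the base is also 24 mm thick). The base covers the whole footprint; the four walls stand on the base, with the y-facing walls full-width and the x-facing walls fitting between their inner faces.

The open box is on top of the table.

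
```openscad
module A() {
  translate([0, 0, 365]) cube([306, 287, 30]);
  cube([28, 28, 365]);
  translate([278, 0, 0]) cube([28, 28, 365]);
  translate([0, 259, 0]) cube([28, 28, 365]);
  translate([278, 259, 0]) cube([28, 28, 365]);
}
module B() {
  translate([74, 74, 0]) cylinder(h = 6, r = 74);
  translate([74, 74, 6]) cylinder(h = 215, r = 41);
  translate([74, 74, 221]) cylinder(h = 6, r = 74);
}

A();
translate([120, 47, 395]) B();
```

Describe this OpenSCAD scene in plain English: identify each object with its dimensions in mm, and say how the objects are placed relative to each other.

A is a four-legged stool. The seat is 306×287 mm, 30 mm thick, top at z = 395 mm. It stands on four square legs, each 28×28 mm in cross-section, from z = 0 to the seat underside, each flush with a corner of the seat.

B is a spool: two coaxial disc flanges of radius 74 mm and thickness 6 mm, joined by a core cylinder of radius 41 mm and height 215 mm. The lower flange rests on z = 0 and the three cylinders share a vertical axis.

The spool is on top of the stool.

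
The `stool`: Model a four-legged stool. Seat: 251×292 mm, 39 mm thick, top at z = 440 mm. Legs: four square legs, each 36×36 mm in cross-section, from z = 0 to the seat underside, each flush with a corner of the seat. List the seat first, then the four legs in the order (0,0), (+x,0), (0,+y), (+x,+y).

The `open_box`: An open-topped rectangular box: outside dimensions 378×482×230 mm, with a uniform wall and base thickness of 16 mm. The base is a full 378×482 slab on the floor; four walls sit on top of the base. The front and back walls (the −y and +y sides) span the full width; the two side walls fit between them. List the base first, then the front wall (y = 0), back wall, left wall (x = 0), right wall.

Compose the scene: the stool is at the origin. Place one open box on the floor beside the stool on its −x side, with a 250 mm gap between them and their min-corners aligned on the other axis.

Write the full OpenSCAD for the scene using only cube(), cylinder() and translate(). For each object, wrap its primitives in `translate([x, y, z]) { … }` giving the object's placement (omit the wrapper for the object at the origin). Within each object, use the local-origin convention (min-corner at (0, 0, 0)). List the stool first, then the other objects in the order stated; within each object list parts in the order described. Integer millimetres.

translate([0, 0, 401]) cube([251, 292, 39]);
cube([36, 36, 401]);
translate([215, 0, 0]) cube([36, 36, 401]);
translate([0, 256, 0]) cube([36, 36, 401]);
translate([215, 256, 0]) cube([36, 36, 401]);
translate([-628, 0, 0]) {
  cube([378, 482, 16]);
  translate([0, 0, 16]) cube([378, 16, 214]);
  translate([0, 466, 16]) cube([378, 16, 214]);
  translate([0, 16, 16]) cube([16, 450, 214]);
  translate([362, 16, 16]) cube([16, 450, 214]);
}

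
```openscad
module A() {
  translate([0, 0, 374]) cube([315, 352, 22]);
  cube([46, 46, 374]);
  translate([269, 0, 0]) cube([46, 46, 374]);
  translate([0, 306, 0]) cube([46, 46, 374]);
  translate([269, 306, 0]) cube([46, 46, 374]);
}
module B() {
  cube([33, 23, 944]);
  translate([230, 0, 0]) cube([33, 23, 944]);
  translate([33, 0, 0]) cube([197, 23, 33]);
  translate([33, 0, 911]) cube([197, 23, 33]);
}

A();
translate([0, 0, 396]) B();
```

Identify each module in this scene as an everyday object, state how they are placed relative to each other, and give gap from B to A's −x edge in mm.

The picture frame's min-x is at 0; the stool's min-x is 0; gap = 0 mm.

A is a stool. B is a picture frame. The picture frame is on top of the stool. The gap from the picture frame to the stool's −x edge is 0 mm.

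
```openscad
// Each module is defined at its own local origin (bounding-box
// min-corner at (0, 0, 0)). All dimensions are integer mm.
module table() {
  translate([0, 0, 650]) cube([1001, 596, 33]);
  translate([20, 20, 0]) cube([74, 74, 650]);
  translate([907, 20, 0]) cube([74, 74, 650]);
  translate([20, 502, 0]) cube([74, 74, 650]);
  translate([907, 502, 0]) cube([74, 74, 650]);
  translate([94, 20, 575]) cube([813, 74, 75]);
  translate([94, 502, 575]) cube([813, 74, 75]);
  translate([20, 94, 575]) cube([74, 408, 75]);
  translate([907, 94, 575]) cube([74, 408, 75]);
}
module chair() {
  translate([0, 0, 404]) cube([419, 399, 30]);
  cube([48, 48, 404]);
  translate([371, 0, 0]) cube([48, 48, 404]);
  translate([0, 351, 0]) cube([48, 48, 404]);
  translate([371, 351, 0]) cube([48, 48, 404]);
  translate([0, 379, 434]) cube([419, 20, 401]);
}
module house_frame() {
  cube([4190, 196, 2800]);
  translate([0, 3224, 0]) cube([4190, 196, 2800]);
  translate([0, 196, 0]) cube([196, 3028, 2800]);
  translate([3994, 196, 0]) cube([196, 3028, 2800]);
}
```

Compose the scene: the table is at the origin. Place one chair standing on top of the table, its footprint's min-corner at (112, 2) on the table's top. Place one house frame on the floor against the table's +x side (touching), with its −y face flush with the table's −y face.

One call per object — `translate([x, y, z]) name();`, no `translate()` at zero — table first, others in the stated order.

table();
translate([112, 2, 683]) chair();
translate([1001, 0, 0]) house_frame();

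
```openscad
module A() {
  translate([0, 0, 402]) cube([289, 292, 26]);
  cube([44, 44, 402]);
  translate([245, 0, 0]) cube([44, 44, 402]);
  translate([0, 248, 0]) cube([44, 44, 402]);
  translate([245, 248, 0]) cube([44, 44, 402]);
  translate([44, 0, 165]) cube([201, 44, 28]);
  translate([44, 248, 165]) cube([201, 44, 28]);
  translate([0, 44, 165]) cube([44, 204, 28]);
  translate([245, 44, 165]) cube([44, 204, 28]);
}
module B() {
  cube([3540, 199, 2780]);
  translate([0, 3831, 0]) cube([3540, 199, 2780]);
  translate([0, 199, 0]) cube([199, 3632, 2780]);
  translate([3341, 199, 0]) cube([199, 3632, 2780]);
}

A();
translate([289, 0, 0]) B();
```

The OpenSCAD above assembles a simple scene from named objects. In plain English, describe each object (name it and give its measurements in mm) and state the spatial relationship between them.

A is a simple wooden stool: a rectangular seat 289 mm (x) by 292 mm (y), 26 mm thick, top face at z = 428 mm, on four square legs, each 44×44 mm in cross-section. The legs rest on z = 0, each flush with a corner of the seat. Four stretchers, 44 mm wide and 28 mm tall, connect adjacent legs with their undersides at z = 165 mm, each running between the inner faces of the legs it joins and aligned with the legs' outer faces on the other axis.

B is the wall frame of a small rectangular building: four walls, each 2780 mm tall and 199 mm thick, enclosing a footprint 3540 mm (x) by 4030 mm (y) outside-to-outside, with no floor or roof. The front and back walls (the −y and +y sides) span the full width; the two side walls fit between them.

The house frame is against the stool's +x side, with their −y faces flush.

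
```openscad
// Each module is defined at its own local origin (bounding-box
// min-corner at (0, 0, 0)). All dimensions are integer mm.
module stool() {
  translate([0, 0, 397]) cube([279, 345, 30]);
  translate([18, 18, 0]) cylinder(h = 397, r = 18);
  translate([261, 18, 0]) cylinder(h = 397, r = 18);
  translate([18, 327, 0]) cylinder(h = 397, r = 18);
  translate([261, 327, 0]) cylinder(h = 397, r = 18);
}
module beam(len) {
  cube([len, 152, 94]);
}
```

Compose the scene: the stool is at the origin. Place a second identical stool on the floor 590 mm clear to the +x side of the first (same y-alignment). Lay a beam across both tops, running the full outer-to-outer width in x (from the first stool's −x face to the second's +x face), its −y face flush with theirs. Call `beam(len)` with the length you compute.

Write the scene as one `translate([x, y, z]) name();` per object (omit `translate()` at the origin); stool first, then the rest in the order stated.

stool();
translate([869, 0, 0]) stool();
translate([0, 0, 427]) beam(1148);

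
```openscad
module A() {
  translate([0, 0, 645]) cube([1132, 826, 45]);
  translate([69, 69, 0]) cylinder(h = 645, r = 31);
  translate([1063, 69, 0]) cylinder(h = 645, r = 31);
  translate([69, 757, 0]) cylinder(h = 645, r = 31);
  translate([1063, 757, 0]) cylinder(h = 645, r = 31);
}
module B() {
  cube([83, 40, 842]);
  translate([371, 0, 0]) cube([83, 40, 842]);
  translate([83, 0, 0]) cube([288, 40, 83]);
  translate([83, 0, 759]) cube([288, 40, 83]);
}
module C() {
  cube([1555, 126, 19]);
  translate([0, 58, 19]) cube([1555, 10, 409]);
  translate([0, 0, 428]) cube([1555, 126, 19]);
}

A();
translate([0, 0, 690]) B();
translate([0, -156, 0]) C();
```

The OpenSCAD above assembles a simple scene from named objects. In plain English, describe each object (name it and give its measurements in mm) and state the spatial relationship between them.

A is a rectangular dining table. The top is 1132×826×45 mm with its upper surface at z = 690 mm. It stands on four round legs of 62 mm diameter, each leg's bounding box inset 38 mm from the nearest pair of top edges, running from the floor to the underside of the top.

B is a rectangular picture frame lying in the x–z plane (depth along y). The opening is 288 mm wide (x) by 676 mm tall (z), surrounded by a border 83 mm wide on all four sides. The frame is 40 mm deep and is made of two full-height vertical stiles with two horizontal rails fitted between them.

C is an I-beam lying along x, 1555 mm long. Overall section height 447 mm. Two flanges 126 mm wide (y) and 19 mm thick, one on the floor and one at the top; a web 10 mm thick runs between them, centred on the flange width.

The picture frame is on top of the table. The I-beam is on the floor beside the table on its −y side.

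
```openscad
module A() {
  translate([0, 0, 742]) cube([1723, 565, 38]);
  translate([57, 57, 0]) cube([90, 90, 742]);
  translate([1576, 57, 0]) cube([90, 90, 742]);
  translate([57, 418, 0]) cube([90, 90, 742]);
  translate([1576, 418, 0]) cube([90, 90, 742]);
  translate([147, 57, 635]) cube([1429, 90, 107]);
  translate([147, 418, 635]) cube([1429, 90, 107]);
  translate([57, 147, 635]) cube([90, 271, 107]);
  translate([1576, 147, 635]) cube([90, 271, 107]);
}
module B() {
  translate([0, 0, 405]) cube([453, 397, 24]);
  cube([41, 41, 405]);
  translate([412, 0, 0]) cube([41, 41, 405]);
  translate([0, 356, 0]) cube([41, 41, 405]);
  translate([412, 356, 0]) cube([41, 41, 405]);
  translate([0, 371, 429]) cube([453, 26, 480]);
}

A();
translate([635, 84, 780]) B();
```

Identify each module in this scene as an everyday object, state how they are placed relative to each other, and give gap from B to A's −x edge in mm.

A is a table. B is a chair. The chair is on top of the table, centred. The gap from the chair to the table's −x edge is 635 mm.

The chair's min-x is at 635; the table's min-x is 0; gap = 635 mm.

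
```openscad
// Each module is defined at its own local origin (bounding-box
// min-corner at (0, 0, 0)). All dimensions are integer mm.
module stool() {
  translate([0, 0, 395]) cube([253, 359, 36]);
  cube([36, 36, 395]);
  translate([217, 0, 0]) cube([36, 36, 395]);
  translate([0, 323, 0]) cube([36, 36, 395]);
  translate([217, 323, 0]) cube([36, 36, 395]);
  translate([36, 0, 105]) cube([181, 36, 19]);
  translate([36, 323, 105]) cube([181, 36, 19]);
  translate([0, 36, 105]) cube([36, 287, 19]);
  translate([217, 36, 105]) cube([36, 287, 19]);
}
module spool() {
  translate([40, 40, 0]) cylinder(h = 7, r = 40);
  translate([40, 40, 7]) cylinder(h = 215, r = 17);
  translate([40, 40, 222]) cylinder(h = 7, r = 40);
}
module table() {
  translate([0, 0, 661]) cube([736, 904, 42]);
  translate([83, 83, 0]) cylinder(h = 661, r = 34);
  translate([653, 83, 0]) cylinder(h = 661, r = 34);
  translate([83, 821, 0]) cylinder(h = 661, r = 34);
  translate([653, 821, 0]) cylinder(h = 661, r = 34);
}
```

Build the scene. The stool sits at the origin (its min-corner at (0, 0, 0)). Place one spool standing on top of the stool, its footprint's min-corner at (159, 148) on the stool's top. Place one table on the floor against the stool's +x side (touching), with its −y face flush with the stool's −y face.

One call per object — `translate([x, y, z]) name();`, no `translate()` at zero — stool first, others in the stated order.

stool();
translate([159, 148, 431]) spool();
translate([253, 0, 0]) table();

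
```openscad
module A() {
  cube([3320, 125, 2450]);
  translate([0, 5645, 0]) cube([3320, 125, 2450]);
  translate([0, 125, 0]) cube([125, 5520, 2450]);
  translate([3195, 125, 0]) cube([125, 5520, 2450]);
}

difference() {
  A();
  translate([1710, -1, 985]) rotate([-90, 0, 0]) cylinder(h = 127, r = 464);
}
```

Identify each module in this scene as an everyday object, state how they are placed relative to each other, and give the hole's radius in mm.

The subtracted cylinder has r = 464 mm.

A is a house frame. The house frame has a circular hole through its front wall. The hole's radius is 464 mm.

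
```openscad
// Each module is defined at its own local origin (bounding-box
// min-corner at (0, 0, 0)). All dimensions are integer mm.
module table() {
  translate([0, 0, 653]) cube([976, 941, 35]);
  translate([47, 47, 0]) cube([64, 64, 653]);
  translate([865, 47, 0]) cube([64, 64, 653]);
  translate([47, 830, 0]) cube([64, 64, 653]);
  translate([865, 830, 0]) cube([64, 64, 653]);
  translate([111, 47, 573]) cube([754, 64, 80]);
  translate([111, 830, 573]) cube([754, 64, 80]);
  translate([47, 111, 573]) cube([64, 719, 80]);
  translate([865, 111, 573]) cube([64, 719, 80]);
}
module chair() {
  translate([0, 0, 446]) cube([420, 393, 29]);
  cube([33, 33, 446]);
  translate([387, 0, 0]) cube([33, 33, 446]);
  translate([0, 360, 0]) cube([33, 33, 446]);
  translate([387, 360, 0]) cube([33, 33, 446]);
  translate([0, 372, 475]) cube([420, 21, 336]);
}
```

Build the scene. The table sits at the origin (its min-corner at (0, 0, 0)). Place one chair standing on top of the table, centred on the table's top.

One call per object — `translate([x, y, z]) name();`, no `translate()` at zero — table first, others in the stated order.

table();
translate([278, 274, 688]) chair();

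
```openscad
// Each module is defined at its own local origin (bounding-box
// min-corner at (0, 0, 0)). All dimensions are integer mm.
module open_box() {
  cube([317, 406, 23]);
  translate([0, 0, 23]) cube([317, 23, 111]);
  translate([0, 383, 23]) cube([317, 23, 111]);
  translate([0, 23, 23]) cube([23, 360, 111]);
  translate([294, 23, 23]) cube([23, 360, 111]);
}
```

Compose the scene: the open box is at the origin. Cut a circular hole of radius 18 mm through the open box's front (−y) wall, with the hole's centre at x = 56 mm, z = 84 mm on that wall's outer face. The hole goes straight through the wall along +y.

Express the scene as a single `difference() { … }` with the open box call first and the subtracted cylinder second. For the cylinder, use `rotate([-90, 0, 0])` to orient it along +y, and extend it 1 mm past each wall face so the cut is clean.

difference() {
  open_box();
  translate([56, -1, 84]) rotate([-90, 0, 0]) cylinder(h = 25, r = 18);
}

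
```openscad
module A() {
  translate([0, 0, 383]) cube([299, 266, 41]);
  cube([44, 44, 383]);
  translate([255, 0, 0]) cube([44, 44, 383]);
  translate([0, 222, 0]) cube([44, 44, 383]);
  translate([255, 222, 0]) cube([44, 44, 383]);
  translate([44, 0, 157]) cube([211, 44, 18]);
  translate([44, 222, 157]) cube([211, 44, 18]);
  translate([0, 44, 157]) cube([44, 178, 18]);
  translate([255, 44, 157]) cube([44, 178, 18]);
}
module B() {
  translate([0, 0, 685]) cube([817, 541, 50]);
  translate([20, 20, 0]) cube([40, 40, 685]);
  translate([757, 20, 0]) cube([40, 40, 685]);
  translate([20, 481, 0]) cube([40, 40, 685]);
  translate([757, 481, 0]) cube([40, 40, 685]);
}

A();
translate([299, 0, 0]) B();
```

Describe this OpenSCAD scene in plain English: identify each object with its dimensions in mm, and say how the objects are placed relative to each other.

A is a four-legged stool. The seat is a 299×266×41 mm slab whose top surface is at z = 424 mm; four square legs, each 44×44 mm in cross-section, run from the floor (z = 0) to the underside of the seat, each flush with a corner of the seat. Four stretchers, 44 mm wide and 18 mm tall, connect adjacent legs with their undersides at z = 157 mm, each running between the inner faces of the legs it joins and aligned with the legs' outer faces on the other axis.

B is a rectangular dining table. The top is 817×541×50 mm with its upper surface at z = 735 mm. It stands on four 40×40 mm square legs, each inset 20 mm from the nearest pair of top edges, running from the floor to the underside of the top.

The table is against the stool's +x side, with their −y faces flush.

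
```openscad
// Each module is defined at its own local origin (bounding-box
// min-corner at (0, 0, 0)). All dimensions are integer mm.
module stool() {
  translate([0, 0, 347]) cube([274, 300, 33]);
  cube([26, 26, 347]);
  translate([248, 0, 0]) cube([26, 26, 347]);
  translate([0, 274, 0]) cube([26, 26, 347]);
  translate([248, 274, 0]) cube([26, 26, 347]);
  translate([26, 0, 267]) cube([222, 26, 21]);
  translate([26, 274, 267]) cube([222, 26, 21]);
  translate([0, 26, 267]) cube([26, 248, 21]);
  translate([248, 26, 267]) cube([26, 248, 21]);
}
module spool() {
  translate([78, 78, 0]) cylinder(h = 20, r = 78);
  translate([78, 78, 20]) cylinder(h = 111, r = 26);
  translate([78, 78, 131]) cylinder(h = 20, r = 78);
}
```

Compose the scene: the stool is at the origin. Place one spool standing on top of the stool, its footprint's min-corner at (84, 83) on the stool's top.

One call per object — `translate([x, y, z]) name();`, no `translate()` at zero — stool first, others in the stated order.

stool();
translate([84, 83, 380]) spool();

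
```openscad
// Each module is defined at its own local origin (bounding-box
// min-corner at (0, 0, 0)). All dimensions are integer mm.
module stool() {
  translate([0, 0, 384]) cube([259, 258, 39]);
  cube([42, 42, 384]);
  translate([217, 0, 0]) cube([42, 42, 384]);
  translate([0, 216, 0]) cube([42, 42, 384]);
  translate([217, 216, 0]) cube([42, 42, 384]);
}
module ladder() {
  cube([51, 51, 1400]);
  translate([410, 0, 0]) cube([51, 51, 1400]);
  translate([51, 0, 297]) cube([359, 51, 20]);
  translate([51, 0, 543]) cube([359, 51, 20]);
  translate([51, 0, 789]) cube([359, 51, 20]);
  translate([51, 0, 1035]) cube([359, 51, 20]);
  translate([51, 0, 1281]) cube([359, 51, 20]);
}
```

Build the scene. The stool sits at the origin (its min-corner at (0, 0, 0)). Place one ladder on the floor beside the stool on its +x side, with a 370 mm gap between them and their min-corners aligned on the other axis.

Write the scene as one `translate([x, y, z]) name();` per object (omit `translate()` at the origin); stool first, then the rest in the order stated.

stool();
translate([629, 0, 0]) ladder();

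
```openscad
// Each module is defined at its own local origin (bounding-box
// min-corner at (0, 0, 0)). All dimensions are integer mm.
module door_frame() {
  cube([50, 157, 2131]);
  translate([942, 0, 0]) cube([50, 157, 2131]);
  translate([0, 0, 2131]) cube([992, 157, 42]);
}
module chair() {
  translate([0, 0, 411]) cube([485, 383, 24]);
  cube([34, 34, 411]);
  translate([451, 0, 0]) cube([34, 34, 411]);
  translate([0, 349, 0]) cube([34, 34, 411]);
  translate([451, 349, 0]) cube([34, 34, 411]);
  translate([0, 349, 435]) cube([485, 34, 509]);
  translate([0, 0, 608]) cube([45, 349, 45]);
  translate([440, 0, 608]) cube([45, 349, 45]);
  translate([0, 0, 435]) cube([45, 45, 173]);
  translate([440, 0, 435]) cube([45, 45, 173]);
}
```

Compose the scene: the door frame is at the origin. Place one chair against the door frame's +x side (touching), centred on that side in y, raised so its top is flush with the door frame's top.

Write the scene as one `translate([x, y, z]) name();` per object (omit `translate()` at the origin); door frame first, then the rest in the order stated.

door_frame();
translate([992, -113, 1229]) chair();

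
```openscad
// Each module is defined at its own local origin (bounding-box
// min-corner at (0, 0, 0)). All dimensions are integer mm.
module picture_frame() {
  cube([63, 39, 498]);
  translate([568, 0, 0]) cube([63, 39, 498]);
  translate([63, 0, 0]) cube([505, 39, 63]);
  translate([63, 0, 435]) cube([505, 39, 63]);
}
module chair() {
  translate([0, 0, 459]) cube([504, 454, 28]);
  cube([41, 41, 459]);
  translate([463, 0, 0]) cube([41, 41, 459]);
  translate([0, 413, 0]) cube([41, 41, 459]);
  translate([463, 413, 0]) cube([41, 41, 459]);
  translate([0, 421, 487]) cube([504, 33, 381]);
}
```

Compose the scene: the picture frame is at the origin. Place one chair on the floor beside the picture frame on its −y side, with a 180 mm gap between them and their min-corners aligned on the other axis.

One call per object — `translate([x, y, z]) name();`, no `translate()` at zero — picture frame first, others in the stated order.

picture_frame();
translate([0, -634, 0]) chair();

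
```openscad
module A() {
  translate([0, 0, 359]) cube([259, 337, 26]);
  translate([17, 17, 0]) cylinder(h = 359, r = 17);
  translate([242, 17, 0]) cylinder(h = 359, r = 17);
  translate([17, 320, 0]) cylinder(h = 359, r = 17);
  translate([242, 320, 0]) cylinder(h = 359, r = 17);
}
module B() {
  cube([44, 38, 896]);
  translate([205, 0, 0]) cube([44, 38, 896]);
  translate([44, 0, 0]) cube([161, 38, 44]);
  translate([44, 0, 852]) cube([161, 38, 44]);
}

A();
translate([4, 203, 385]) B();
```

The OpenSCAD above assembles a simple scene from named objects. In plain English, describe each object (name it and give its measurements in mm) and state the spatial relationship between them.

A is a simple wooden stool: a rectangular seat 259 mm (x) by 337 mm (y), 26 mm thick, top face at z = 385 mm, on four round legs, each 34 mm in diameter. The legs rest on z = 0, each leg's axis is inset half a diameter from the nearest pair of seat edges (so the leg's bounding box is flush with the corner).

B is a picture frame with a 161×808 mm rectangular opening (x by z) and a uniform 44 mm border on every side. Frame depth is 38 mm along y. It is built from two vertical stiles running the full outside height and two horizontal rails spanning the gap between the stiles.

The picture frame is on top of the stool.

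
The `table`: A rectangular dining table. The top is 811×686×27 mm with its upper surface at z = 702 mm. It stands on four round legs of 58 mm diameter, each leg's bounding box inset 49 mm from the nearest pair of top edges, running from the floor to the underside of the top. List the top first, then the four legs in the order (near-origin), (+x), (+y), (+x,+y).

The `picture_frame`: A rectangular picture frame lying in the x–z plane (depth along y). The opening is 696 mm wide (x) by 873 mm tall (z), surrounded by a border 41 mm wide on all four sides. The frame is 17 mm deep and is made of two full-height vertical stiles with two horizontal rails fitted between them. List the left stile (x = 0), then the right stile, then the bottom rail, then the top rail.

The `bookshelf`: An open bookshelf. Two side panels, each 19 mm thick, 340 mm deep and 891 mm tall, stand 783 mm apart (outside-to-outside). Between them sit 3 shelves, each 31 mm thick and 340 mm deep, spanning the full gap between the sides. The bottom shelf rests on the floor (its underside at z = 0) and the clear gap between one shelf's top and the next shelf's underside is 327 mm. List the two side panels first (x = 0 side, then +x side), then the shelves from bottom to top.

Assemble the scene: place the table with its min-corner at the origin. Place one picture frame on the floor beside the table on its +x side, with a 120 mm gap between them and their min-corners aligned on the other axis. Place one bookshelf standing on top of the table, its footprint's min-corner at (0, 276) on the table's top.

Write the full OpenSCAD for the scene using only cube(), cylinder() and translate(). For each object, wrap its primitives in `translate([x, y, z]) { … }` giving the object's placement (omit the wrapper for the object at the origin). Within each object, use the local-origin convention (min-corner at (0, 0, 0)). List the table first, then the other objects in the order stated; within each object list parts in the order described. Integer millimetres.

translate([0, 0, 675]) cube([811, 686, 27]);
translate([78, 78, 0]) cylinder(h = 675, r = 29);
translate([733, 78, 0]) cylinder(h = 675, r = 29);
translate([78, 608, 0]) cylinder(h = 675, r = 29);
translate([733, 608, 0]) cylinder(h = 675, r = 29);
translate([931, 0, 0]) {
  cube([41, 17, 955]);
  translate([737, 0, 0]) cube([41, 17, 955]);
  translate([41, 0, 0]) cube([696, 17, 41]);
  translate([41, 0, 914]) cube([696, 17, 41]);
}
translate([0, 276, 702]) {
  cube([19, 340, 891]);
  translate([764, 0, 0]) cube([19, 340, 891]);
  translate([19, 0, 0]) cube([745, 340, 31]);
  translate([19, 0, 358]) cube([745, 340, 31]);
  translate([19, 0, 716]) cube([745, 340, 31]);
}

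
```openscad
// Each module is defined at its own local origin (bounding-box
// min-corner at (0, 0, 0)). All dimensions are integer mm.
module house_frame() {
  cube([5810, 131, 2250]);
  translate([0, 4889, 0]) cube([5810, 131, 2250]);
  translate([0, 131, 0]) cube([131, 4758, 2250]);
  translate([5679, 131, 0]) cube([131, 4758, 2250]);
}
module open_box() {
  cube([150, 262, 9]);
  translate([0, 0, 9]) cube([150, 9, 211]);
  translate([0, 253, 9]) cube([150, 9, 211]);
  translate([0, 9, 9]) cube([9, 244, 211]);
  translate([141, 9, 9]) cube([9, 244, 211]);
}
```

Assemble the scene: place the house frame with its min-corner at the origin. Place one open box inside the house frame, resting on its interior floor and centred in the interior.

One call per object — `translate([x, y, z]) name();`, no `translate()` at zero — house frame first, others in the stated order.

house_frame();
translate([2830, 2379, 0]) open_box();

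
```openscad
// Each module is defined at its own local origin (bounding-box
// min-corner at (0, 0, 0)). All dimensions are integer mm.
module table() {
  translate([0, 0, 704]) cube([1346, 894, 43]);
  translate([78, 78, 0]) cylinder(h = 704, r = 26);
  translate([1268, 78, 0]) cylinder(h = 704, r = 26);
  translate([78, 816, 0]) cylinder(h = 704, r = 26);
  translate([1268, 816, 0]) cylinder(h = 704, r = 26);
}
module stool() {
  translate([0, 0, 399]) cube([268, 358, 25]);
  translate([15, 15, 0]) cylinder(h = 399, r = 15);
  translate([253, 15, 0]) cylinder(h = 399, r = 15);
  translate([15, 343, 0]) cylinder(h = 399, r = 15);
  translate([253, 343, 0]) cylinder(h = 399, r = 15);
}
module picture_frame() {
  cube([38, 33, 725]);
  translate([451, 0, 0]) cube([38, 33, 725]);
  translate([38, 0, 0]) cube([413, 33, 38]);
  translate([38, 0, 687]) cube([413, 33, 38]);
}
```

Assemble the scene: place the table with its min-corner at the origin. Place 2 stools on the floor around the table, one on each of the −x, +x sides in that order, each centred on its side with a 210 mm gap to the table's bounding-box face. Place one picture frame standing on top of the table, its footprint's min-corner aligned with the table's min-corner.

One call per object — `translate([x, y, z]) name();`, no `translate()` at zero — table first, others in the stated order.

table();
translate([-478, 268, 0]) stool();
translate([1556, 268, 0]) stool();
translate([0, 0, 747]) picture_frame();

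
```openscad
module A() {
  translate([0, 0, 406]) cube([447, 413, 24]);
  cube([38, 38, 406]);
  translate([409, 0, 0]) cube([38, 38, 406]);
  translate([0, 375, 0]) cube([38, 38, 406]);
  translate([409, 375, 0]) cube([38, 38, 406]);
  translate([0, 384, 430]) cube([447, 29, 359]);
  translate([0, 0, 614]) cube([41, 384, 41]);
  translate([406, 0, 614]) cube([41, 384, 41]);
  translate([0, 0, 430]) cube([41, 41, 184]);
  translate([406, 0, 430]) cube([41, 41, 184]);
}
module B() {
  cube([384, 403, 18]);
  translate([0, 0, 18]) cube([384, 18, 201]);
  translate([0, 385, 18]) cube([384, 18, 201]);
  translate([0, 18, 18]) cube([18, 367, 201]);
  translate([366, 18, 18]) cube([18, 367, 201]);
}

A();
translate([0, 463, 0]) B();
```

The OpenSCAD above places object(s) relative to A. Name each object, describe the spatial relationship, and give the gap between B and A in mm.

A is a chair. B is an open box. The open box is on the floor beside the chair on its +y side. The gap between the open box and the chair is 50 mm.

The open box's nearest face is 50 mm from the chair's +y face.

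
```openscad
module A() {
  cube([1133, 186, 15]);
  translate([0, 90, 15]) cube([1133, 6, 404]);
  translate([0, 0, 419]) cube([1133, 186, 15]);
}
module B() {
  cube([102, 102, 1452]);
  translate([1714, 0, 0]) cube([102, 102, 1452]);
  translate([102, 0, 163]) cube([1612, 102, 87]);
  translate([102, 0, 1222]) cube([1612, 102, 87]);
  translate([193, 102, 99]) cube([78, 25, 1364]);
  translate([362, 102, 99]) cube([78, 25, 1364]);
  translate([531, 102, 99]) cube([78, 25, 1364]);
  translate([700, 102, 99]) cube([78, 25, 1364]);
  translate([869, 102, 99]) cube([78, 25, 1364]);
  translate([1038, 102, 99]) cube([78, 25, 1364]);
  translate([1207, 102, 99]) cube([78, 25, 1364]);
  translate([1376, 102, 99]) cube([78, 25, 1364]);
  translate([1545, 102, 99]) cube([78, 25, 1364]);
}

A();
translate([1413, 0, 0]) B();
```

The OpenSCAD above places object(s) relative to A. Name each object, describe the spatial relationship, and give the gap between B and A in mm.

A is an I-beam. B is a fence section. The fence section is on the floor beside the I-beam on its +x side. The gap between the fence section and the I-beam is 280 mm.

The fence section's nearest face is 280 mm from the I-beam's +x face.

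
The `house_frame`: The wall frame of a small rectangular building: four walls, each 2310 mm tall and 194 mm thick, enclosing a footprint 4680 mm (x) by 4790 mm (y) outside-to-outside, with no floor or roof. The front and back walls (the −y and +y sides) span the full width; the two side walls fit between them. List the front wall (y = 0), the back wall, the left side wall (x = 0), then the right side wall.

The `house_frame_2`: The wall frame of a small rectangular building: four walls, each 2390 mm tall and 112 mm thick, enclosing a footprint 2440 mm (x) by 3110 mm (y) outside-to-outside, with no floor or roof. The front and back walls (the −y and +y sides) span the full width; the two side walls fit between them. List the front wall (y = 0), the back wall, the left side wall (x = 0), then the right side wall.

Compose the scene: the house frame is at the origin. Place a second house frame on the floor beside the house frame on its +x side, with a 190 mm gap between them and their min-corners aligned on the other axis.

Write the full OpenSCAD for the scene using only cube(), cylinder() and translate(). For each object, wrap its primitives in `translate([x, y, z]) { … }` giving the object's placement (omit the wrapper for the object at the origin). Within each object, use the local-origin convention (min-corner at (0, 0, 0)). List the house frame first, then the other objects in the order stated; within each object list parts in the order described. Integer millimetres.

cube([4680, 194, 2310]);
translate([0, 4596, 0]) cube([4680, 194, 2310]);
translate([0, 194, 0]) cube([194, 4402, 2310]);
translate([4486, 194, 0]) cube([194, 4402, 2310]);
translate([4870, 0, 0]) {
  cube([2440, 112, 2390]);
  translate([0, 2998, 0]) cube([2440, 112, 2390]);
  translate([0, 112, 0]) cube([112, 2886, 2390]);
  translate([2328, 112, 0]) cube([112, 2886, 2390]);
}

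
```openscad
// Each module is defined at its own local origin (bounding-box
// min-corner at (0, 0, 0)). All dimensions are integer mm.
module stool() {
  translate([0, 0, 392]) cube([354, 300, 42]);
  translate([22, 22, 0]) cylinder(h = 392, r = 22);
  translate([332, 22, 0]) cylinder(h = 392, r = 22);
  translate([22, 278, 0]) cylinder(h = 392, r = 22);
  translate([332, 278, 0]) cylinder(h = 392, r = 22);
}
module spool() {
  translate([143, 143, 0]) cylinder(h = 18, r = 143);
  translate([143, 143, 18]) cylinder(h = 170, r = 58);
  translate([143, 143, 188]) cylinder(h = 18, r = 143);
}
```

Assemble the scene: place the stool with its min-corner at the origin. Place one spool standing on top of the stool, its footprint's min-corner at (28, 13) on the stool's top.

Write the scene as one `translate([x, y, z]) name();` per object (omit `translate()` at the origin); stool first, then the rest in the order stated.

stool();
translate([28, 13, 434]) spool();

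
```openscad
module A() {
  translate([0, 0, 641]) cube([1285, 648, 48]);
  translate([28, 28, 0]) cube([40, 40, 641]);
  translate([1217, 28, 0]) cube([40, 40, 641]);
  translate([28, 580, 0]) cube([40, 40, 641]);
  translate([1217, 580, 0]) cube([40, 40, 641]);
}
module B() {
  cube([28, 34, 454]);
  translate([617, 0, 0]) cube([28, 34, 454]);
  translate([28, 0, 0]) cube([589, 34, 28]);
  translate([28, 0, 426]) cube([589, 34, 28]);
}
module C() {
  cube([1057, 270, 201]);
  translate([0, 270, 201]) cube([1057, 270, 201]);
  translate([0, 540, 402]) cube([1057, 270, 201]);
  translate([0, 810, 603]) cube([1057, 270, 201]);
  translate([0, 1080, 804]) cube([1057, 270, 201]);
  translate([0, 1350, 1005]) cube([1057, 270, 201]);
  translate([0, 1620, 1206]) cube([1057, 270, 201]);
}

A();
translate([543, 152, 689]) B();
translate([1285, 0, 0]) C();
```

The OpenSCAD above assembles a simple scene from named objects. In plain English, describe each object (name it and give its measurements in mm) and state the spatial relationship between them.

A is a table with a 1285×648 mm rectangular top, 48 mm thick, top surface at z = 689 mm, supported by four 40×40 mm square legs, each inset 28 mm from the nearest pair of top edges, running from the floor.

B is a rectangular picture frame lying in the x–z plane (depth along y). The opening is 589 mm wide (x) by 398 mm tall (z), surrounded by a border 28 mm wide on all four sides. The frame is 34 mm deep and is made of two full-height vertical stiles with two horizontal rails fitted between them.

C is a run of 7 identical solid stair steps. Each tread is 1057×270 mm and each step block is 201 mm high. Step 1 rests on the floor; step k is offset from step 1 by (k−1)×270 mm in y and (k−1)×201 mm in z.

The picture frame is on top of the table. The staircase is against the table's +x side, with their −y faces flush.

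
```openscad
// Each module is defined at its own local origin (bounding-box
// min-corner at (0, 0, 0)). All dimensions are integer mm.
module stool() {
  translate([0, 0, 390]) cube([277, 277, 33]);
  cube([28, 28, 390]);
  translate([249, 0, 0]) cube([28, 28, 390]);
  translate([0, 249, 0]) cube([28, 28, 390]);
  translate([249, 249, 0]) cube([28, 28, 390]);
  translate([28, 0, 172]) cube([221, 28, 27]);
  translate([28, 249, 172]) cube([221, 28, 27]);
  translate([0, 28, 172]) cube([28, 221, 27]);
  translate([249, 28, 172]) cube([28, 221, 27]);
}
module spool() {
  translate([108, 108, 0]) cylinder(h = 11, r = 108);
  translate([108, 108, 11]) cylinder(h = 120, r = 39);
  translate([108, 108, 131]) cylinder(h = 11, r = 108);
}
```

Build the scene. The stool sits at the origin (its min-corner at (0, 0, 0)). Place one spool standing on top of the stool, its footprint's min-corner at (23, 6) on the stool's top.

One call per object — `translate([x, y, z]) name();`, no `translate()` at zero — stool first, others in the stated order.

stool();
translate([23, 6, 423]) spool();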